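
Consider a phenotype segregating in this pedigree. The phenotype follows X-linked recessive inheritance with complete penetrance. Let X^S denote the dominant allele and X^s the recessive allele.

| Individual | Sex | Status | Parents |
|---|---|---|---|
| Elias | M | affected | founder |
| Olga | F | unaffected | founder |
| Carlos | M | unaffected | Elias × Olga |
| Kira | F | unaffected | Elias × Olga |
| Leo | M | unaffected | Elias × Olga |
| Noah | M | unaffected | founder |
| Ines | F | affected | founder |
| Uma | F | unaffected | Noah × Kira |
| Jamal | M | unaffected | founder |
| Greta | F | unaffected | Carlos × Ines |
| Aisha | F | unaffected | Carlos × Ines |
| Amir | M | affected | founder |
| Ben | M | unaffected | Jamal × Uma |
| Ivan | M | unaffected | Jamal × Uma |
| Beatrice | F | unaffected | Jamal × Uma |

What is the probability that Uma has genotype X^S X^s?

Noah is unaffected, so Noah is X^S Y.
Kira is unaffected so carries S and received s from Elias (X^s Y), so Kira is X^S X^s.
Their cross gives offspring ratios 1/2 X^S X^S : 1/2 X^S X^s. Conditioning on Uma being unaffected, P(X^S X^s) = 1/2 / 1 = 1/2 before taking Uma's own offspring into account.
Jamal is unaffected, so Jamal is X^S Y.
Now use Uma's offspring. Probability of each recorded status — unaffected son Ben: 1/2 if Uma is X^S X^s, 1 if X^S X^S; unaffected son Ivan: 1/2 if Uma is X^S X^s, 1 if X^S X^S. (Beatrice: equally likely either way, so uninformative.)
Bayes: P(X^S X^s) = 1/2·1/4 / (1/2·1/4 + 1/2·1) = 1/5.

1/5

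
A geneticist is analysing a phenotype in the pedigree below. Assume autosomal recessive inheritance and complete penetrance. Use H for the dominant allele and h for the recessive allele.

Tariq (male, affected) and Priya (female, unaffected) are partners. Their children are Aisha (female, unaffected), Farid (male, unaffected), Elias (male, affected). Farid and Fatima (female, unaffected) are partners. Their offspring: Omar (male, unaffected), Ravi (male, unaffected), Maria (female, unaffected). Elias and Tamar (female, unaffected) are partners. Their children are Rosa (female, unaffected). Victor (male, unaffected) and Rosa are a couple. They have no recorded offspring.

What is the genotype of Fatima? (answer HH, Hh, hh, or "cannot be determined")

Fatima's phenotype allows HH or Hh, and no parent or child forces a single allele at both positions; consistent genotype assignments exist with Fatima as HH or Hh.

cannot be determined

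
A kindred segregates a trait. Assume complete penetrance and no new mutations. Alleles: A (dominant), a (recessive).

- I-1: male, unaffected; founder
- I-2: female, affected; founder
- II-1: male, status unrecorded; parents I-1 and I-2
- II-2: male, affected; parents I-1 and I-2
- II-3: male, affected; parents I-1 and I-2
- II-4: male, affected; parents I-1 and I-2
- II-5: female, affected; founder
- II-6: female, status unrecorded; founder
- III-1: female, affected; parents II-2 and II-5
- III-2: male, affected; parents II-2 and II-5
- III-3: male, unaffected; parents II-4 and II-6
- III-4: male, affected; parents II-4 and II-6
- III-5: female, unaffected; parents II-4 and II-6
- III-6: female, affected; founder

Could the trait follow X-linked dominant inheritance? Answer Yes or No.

Under X-linked dominant, III-5 (unaffected, female) cannot arise from II-4 (affected) × II-6 (unrecorded).

No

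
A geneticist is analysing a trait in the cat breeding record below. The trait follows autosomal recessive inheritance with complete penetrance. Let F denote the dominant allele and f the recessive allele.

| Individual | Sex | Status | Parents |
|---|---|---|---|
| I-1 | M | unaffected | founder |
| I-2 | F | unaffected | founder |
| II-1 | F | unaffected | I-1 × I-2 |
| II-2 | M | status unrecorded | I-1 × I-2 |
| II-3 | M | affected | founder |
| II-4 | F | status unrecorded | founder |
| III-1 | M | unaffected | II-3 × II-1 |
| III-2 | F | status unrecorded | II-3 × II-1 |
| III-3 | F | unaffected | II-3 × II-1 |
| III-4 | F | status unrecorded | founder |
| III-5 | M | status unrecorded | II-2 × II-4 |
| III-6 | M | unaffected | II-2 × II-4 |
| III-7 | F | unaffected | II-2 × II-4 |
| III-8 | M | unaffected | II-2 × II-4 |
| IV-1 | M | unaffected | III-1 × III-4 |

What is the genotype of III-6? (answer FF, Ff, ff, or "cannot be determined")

cannot be determined

III-6's phenotype allows FF or Ff, and no parent or child forces a single allele at both positions; consistent genotype assignments exist with III-6 as FF or Ff.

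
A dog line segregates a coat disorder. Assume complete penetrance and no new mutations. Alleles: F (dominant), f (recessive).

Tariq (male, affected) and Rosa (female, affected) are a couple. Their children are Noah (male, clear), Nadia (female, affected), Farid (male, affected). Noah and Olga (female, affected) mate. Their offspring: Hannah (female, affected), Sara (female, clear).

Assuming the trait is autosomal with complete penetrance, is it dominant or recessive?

Tariq and Rosa are both affected yet have a clear child Noah. Under a recessive model two affected parents are homozygous and every child would be affected, so the trait cannot be recessive.

dominant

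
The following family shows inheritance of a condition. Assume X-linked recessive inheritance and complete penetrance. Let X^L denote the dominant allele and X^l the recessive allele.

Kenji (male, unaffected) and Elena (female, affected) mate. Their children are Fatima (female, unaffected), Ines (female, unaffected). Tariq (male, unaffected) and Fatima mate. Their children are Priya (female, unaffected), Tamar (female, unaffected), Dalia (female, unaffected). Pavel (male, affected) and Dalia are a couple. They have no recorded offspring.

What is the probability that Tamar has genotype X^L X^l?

1/2

Tariq is unaffected, so Tariq is X^L Y.
Fatima is unaffected so carries L and received l from Elena (X^l X^l), so Fatima is X^L X^l.
Their cross gives offspring ratios 1/2 X^L X^L : 1/2 X^L X^l. Conditioning on Tamar being unaffected, P(X^L X^l) = 1/2 / 1 = 1/2.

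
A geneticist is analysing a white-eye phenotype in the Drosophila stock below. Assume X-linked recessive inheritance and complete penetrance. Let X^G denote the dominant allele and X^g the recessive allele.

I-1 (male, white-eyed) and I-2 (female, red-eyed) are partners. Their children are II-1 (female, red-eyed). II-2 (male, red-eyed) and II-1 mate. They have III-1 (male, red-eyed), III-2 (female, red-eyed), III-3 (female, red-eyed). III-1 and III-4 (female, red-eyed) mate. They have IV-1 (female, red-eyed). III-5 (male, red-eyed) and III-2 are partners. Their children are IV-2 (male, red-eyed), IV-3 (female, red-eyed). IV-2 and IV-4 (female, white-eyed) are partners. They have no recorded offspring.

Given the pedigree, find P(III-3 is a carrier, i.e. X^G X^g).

II-2 is red-eyed, so II-2 is X^G Y.
II-1 is red-eyed so carries G and received g from I-1 (X^g Y), so II-1 is X^G X^g.
Their cross gives offspring ratios 1/2 X^G X^G : 1/2 X^G X^g. Conditioning on III-3 being red-eyed, P(X^G X^g) = 1/2 / 1 = 1/2.

1/2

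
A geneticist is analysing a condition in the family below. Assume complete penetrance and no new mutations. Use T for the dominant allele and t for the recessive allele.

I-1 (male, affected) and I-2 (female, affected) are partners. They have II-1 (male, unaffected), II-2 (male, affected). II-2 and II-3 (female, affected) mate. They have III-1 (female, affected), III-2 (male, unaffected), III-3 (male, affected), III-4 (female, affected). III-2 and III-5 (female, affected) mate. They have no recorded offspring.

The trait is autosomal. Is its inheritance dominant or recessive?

I-1 and I-2 are both affected yet have an unaffected child II-1. Under a recessive model two affected parents are homozygous and every child would be affected, so the trait cannot be recessive.

dominant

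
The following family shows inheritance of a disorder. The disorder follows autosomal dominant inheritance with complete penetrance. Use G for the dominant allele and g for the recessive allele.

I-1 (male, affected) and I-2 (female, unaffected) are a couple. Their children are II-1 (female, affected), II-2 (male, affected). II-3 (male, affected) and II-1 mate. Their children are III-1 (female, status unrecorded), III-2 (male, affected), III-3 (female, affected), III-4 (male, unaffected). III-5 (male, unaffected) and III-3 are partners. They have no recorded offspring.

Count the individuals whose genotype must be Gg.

3

Obligate heterozygotes: II-1 is affected so carries G and received g from I-2 (gg), so II-1 is Gg; II-2 is affected so carries G and received g from I-2 (gg), so II-2 is Gg; II-3 is affected so carries G and passed g to III-4 (gg), so II-3 is Gg.
Every other individual is either homozygous by phenotype or has at least one consistent homozygous assignment, so the count is 3.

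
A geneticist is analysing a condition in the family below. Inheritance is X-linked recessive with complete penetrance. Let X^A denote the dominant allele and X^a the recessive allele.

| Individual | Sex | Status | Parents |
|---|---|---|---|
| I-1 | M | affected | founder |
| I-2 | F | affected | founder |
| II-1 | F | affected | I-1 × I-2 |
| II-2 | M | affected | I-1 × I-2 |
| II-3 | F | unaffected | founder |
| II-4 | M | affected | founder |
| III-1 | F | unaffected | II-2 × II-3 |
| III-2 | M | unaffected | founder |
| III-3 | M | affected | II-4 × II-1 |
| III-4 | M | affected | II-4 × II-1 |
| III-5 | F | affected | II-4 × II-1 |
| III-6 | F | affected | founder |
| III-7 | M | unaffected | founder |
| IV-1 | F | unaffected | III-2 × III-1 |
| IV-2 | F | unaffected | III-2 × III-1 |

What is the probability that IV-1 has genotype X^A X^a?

1/2

III-2 is unaffected, so III-2 is X^A Y.
III-1 is unaffected so carries A and received a from II-2 (X^a Y), so III-1 is X^A X^a.
Their cross gives offspring ratios 1/2 X^A X^A : 1/2 X^A X^a. Conditioning on IV-1 being unaffected, P(X^A X^a) = 1/2 / 1 = 1/2.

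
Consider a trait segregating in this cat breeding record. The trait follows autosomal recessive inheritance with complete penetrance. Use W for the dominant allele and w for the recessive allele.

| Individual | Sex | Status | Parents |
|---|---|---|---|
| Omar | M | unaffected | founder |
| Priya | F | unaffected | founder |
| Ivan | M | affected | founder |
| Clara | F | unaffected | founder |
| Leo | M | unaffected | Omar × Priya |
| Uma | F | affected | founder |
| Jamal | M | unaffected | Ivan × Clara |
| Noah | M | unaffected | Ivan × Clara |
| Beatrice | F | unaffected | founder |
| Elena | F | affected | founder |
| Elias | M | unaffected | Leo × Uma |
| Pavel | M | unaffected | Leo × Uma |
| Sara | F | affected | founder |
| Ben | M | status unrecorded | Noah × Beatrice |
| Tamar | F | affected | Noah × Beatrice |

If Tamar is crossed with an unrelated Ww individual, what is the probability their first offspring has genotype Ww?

Tamar is affected, so Tamar is ww.
The cross gives 1/2 Ww : 1/2 ww, so P(offspring has genotype Ww) = 1/2.

1/2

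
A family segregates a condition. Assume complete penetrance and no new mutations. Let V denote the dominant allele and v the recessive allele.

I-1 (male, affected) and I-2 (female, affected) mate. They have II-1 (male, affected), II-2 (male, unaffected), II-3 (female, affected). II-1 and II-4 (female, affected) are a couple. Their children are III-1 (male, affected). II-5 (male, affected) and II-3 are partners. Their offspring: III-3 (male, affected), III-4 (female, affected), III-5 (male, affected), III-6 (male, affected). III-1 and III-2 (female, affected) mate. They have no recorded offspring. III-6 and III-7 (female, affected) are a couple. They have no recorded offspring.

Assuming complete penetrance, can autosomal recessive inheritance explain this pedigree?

No

Under autosomal recessive, II-2 (unaffected, male) cannot arise from I-1 (affected) × I-2 (affected).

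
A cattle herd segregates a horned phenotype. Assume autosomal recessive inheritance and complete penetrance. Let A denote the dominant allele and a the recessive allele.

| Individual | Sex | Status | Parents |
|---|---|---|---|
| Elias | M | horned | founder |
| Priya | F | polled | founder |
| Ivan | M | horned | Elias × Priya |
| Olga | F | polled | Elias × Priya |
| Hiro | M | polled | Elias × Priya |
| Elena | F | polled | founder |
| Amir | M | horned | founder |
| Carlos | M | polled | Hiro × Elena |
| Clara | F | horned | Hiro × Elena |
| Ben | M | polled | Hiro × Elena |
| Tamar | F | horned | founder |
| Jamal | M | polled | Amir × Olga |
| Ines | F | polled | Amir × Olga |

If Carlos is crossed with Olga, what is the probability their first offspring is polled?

5/6

Hiro is polled so carries A and received a from Elias (aa), so Hiro is Aa.
Elena is polled so carries A and passed a to Clara (aa), so Elena is Aa.
Carlos is a polled offspring of Hiro (Aa) × Elena (Aa), whose cross gives 1/4 AA : 1/2 Aa : 1/4 aa; conditioning on being polled, Carlos is AA with probability 1/3, Aa with probability 2/3.
Olga is polled so carries A and received a from Elias (aa), so Olga is Aa.
Summing over parental genotype combinations, P(offspring is polled) = 1/3·1 + 2/3·3/4 = 5/6.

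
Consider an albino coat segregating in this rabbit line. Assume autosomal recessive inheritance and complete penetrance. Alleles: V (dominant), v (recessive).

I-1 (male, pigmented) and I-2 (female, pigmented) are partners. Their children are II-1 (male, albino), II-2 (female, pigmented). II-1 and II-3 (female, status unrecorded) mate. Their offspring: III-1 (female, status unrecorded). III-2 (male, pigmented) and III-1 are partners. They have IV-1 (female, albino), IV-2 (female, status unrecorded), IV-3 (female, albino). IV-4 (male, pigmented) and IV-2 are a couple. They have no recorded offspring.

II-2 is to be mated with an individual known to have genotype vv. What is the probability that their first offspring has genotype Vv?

I-1 is pigmented so carries V and passed v to II-1 (vv), so I-1 is Vv.
I-2 is pigmented so carries V and passed v to II-1 (vv), so I-2 is Vv.
II-2 is a pigmented offspring of I-1 (Vv) × I-2 (Vv), whose cross gives 1/4 VV : 1/2 Vv : 1/4 vv; conditioning on being pigmented, II-2 is VV with probability 1/3, Vv with probability 2/3.
Summing over parental genotype combinations, P(offspring has genotype Vv) = 1/3·1 + 2/3·1/2 = 2/3.

2/3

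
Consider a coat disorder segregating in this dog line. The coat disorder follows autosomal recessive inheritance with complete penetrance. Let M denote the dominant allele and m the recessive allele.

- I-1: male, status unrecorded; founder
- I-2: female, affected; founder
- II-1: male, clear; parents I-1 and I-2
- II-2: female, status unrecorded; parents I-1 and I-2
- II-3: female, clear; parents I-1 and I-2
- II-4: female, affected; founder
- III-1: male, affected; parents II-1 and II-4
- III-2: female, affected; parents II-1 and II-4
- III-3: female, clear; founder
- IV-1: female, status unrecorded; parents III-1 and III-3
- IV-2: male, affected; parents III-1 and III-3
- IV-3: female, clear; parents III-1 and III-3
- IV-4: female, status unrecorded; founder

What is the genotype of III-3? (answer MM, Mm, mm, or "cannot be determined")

Mm

From phenotype alone, III-3 is MM or Mm.
III-3 is clear so carries M and passed m to IV-2 (mm), so III-3 is Mm.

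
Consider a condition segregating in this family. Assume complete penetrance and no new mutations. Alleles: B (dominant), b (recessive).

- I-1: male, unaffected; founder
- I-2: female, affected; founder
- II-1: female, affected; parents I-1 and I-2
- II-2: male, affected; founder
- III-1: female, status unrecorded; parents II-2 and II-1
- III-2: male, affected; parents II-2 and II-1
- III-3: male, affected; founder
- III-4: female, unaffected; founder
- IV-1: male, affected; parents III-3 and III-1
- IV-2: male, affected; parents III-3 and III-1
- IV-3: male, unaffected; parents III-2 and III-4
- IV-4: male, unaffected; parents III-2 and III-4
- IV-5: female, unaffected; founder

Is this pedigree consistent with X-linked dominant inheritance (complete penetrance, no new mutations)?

A consistent assignment under X-linked dominant exists: I-1 X^b Y, I-2 X^B X^B, II-1 X^B X^b, II-2 X^B Y, III-1 X^B X^B, III-2 X^B Y, III-3 X^B Y, III-4 X^b X^b, IV-1 X^B Y, IV-2 X^B Y, IV-3 X^b Y, IV-4 X^b Y, IV-5 X^b X^b.
In this assignment every recorded phenotype matches its genotype and every non-founder's genotype is obtainable from its parents' genotypes, so the pedigree is consistent.

Yes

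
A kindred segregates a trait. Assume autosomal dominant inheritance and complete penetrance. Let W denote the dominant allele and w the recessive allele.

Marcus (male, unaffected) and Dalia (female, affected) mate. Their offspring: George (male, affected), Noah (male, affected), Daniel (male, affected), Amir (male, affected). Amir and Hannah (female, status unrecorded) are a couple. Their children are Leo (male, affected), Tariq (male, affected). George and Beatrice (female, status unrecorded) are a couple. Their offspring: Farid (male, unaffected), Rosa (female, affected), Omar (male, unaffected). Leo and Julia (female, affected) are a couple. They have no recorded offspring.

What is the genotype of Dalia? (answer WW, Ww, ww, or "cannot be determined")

Dalia's phenotype allows WW or Ww, and no parent or child forces a single allele at both positions; consistent genotype assignments exist with Dalia as WW or Ww.

cannot be determined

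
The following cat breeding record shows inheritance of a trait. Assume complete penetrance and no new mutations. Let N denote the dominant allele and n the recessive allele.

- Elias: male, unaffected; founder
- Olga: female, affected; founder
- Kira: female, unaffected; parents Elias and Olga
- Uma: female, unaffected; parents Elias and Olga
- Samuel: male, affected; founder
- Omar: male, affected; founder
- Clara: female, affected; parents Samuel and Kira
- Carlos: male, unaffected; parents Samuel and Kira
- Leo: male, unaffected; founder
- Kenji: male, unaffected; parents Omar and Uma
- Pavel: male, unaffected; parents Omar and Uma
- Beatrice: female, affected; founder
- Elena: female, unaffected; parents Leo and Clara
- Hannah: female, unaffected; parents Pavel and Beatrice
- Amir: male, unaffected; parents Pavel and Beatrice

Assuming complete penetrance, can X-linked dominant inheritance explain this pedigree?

A consistent assignment under X-linked dominant exists: Elias X^n Y, Olga X^N X^n, Kira X^n X^n, Uma X^n X^n, Samuel X^N Y, Omar X^N Y, Clara X^N X^n, Carlos X^n Y, Leo X^n Y, Kenji X^n Y, Pavel X^n Y, Beatrice X^N X^n, Elena X^n X^n, Hannah X^n X^n, Amir X^n Y.
In this assignment every recorded phenotype matches its genotype and every non-founder's genotype is obtainable from its parents' genotypes, so the pedigree is consistent.

Yes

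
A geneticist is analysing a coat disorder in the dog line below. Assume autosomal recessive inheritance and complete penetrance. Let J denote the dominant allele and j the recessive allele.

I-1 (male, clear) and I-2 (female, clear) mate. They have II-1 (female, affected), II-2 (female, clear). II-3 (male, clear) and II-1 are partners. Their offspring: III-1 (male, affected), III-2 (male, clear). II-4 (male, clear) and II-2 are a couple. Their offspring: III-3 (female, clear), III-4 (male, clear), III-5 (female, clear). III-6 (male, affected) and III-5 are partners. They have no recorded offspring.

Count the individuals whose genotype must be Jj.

Obligate heterozygotes: I-1 is clear so carries J and passed j to II-1 (jj), so I-1 is Jj; I-2 is clear so carries J and passed j to II-1 (jj), so I-2 is Jj; II-3 is clear so carries J and passed j to III-1 (jj), so II-3 is Jj; III-2 is clear so carries J and received j from II-1 (jj), so III-2 is Jj.
Every other individual is either homozygous by phenotype or has at least one consistent homozygous assignment, so the count is 4.

4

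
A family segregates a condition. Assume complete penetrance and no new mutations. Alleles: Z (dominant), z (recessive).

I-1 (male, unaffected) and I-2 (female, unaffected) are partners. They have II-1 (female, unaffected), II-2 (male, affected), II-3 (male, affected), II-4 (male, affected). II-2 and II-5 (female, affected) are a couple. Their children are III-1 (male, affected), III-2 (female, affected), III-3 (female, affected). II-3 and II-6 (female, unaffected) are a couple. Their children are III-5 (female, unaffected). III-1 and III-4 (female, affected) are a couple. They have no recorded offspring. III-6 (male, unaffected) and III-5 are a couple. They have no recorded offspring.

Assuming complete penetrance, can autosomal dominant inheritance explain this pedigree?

No

Under autosomal dominant, II-2 (affected, male) cannot arise from I-1 (unaffected) × I-2 (unaffected).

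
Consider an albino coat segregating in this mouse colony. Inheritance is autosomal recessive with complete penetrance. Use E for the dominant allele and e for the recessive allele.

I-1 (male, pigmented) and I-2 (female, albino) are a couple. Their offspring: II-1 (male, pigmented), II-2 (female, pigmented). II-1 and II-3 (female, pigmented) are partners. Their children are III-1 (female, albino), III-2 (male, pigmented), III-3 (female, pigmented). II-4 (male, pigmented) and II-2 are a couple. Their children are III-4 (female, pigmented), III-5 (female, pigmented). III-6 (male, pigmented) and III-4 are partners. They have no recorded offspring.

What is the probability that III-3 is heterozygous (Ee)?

2/3

II-1 is pigmented so carries E and received e from I-2 (ee), so II-1 is Ee.
II-3 is pigmented so carries E and passed e to III-1 (ee), so II-3 is Ee.
Their cross gives offspring ratios 1/4 EE : 1/2 Ee : 1/4 ee. Conditioning on III-3 being pigmented, P(Ee) = 1/2 / 3/4 = 2/3.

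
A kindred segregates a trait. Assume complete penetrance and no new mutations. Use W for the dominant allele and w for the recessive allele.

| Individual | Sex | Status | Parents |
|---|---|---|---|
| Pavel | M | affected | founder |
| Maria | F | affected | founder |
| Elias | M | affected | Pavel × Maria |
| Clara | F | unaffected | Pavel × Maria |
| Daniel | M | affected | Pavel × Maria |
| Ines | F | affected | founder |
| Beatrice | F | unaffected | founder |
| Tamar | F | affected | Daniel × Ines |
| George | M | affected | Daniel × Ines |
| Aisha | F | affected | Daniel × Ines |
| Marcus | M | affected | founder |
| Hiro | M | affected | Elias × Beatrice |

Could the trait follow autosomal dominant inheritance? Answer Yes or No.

A consistent assignment under autosomal dominant exists: Pavel Ww, Maria Ww, Elias WW, Clara ww, Daniel WW, Ines WW, Beatrice ww, Tamar WW, George WW, Aisha WW, Marcus WW, Hiro Ww.
In this assignment every recorded phenotype matches its genotype and every non-founder's genotype is obtainable from its parents' genotypes, so the pedigree is consistent.

Yes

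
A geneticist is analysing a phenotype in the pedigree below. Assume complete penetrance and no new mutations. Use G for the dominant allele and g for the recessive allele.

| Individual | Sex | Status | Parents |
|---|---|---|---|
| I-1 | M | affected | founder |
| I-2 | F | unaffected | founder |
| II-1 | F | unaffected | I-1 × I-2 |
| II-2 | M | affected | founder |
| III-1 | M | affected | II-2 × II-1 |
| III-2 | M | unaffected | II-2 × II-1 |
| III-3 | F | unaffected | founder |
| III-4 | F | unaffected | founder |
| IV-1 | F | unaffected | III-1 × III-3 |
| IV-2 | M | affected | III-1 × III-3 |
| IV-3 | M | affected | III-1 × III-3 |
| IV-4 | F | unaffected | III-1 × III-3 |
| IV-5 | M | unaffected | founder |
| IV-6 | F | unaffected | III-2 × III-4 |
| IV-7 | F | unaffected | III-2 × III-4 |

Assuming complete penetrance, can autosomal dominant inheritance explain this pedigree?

A consistent assignment under autosomal dominant exists: I-1 Gg, I-2 gg, II-1 gg, II-2 Gg, III-1 Gg, III-2 gg, III-3 gg, III-4 gg, IV-1 gg, IV-2 Gg, IV-3 Gg, IV-4 gg, IV-5 gg, IV-6 gg, IV-7 gg.
In this assignment every recorded phenotype matches its genotype and every non-founder's genotype is obtainable from its parents' genotypes, so the pedigree is consistent.

Yes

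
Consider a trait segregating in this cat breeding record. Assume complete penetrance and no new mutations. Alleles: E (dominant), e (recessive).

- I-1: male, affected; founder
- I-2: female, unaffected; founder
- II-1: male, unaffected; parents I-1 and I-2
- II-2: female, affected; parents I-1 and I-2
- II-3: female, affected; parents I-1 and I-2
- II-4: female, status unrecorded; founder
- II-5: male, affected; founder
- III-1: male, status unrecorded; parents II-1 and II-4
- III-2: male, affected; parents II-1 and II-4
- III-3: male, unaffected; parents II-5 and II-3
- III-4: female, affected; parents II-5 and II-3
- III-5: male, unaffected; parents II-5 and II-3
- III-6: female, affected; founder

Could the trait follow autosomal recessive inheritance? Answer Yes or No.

Under autosomal recessive, III-3 (unaffected, male) cannot arise from II-5 (affected) × II-3 (affected).

No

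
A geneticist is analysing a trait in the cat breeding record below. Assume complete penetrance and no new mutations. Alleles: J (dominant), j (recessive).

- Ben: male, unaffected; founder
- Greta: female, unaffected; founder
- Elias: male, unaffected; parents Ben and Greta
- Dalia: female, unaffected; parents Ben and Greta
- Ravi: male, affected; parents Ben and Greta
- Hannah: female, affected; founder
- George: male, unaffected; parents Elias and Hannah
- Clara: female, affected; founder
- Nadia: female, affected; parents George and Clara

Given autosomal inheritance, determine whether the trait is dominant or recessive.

Ben and Greta are both unaffected yet have an affected child Ravi. Under dominance, an affected child requires at least one affected parent, so the trait cannot be dominant.

recessive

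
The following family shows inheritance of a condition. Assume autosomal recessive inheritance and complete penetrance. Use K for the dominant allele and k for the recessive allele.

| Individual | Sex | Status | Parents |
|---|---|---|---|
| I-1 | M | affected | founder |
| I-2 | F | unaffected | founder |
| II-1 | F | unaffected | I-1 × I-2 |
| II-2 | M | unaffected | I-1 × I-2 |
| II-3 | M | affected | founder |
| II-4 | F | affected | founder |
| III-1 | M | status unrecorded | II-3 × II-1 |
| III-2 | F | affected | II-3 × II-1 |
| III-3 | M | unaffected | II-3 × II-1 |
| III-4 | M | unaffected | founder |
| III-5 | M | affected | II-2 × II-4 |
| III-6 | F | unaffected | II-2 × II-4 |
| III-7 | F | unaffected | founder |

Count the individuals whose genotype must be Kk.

Obligate heterozygotes: II-1 is unaffected so carries K and received k from I-1 (kk), so II-1 is Kk; II-2 is unaffected so carries K and received k from I-1 (kk), so II-2 is Kk; III-3 is unaffected so carries K and received k from II-3 (kk), so III-3 is Kk; III-6 is unaffected so carries K and received k from II-4 (kk), so III-6 is Kk.
Every other individual is either homozygous by phenotype or has at least one consistent homozygous assignment, so the count is 4.

4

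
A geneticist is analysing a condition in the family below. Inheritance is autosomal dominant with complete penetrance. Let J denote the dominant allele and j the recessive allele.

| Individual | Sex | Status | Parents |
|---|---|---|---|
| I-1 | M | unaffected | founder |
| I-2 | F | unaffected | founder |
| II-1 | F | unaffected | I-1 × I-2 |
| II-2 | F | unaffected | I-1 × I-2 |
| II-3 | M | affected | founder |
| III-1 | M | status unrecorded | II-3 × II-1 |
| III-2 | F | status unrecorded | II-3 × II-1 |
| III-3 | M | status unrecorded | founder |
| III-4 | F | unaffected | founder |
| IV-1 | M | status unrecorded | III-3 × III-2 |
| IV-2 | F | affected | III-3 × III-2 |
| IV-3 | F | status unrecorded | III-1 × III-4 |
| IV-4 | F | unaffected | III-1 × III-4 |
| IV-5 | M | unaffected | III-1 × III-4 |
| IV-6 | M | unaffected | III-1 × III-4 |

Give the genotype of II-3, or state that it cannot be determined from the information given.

II-3's phenotype allows JJ or Jj, and no parent or child forces a single allele at both positions; consistent genotype assignments exist with II-3 as JJ or Jj.

cannot be determined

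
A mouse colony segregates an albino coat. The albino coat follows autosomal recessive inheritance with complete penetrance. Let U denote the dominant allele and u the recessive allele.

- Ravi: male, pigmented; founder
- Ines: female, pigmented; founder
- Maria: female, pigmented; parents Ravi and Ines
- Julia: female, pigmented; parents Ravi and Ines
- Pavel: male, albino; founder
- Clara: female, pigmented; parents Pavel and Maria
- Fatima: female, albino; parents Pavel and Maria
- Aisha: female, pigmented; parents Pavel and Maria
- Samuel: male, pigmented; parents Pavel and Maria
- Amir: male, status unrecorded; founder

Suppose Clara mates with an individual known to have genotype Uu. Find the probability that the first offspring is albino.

1/4

Clara is pigmented so carries U and received u from Pavel (uu), so Clara is Uu.
The cross gives 1/4 UU : 1/2 Uu : 1/4 uu, so P(offspring is albino) = 1/4.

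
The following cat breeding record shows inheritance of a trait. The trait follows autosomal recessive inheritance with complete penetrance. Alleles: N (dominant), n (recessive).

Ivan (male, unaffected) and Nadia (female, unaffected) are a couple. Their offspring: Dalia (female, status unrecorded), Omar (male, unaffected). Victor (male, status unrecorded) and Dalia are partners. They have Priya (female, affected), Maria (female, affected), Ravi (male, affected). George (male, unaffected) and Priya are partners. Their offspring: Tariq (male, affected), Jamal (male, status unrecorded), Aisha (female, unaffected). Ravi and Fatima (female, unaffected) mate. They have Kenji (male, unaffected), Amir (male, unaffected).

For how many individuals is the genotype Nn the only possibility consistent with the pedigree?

Obligate heterozygotes: George is unaffected so carries N and passed n to Tariq (nn), so George is Nn; Aisha is unaffected so carries N and received n from Priya (nn), so Aisha is Nn; Kenji is unaffected so carries N and received n from Ravi (nn), so Kenji is Nn; Amir is unaffected so carries N and received n from Ravi (nn), so Amir is Nn.
Every other individual is either homozygous by phenotype or has at least one consistent homozygous assignment, so the count is 4.

4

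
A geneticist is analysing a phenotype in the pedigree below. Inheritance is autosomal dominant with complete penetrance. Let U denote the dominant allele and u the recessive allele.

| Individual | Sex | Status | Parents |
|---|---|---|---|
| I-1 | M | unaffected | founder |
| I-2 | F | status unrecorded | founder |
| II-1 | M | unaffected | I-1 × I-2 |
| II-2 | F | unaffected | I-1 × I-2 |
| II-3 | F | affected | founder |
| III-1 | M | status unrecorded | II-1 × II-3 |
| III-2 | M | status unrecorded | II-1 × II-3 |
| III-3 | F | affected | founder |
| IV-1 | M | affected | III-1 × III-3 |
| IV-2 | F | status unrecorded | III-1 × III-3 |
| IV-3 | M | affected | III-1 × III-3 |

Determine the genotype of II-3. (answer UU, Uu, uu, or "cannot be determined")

II-3's phenotype allows UU or Uu, and no parent or child forces a single allele at both positions; consistent genotype assignments exist with II-3 as UU or Uu.

cannot be determined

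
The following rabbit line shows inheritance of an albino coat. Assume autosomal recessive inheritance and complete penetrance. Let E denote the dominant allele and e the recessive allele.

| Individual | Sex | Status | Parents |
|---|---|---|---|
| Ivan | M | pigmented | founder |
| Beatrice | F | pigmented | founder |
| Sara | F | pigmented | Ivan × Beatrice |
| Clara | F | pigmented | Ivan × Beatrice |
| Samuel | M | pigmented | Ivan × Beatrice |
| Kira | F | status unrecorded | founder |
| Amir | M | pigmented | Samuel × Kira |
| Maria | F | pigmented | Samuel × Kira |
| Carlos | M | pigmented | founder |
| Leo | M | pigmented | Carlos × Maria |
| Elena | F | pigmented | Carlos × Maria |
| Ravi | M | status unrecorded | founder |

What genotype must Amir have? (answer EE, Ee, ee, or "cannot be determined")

Amir's phenotype allows EE or Ee, and no parent or child forces a single allele at both positions; consistent genotype assignments exist with Amir as EE or Ee.

cannot be determined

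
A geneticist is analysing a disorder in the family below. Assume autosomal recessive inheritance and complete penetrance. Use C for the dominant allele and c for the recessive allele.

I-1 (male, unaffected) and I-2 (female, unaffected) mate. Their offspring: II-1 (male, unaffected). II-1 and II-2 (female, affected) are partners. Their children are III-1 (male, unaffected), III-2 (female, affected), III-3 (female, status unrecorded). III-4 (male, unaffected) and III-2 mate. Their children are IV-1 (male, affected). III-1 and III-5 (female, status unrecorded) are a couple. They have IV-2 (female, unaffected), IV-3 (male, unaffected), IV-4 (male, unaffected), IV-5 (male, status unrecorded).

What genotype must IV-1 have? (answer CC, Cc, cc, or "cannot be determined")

IV-1 is affected, so IV-1 is cc.

cc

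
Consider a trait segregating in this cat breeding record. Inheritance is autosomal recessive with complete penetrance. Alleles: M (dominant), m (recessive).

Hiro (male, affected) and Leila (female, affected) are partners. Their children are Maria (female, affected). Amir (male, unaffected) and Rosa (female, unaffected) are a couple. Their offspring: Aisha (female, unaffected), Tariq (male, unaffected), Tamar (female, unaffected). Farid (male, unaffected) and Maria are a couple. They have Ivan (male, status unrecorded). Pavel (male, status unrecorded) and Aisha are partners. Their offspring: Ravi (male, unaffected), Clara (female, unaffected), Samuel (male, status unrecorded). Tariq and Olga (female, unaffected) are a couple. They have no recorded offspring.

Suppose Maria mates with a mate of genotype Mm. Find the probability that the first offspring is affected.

Maria is affected, so Maria is mm.
The cross gives 1/2 Mm : 1/2 mm, so P(offspring is affected) = 1/2.

1/2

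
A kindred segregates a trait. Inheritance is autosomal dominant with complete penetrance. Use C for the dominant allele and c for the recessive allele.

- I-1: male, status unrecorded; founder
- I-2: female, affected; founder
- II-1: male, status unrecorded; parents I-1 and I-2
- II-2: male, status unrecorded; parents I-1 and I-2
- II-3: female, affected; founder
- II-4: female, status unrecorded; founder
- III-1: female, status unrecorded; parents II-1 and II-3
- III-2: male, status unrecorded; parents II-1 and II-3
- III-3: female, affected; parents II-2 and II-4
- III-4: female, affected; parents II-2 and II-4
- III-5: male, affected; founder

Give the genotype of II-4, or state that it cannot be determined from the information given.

cannot be determined

II-4's phenotype is unrecorded, and no parent or child forces a single allele at both positions; consistent genotype assignments exist with II-4 as CC or Cc or cc.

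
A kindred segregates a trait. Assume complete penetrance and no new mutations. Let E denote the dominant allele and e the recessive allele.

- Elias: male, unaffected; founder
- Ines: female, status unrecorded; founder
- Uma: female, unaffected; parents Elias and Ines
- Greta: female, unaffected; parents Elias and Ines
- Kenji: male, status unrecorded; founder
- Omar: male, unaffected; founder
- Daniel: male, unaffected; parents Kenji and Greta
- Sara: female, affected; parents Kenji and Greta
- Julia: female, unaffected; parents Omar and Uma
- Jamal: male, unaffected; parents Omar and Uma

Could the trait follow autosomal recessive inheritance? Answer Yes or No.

Yes

A consistent assignment under autosomal recessive exists: Elias EE, Ines Ee, Uma EE, Greta Ee, Kenji Ee, Omar EE, Daniel EE, Sara ee, Julia EE, Jamal EE.
In this assignment every recorded phenotype matches its genotype and every non-founder's genotype is obtainable from its parents' genotypes, so the pedigree is consistent.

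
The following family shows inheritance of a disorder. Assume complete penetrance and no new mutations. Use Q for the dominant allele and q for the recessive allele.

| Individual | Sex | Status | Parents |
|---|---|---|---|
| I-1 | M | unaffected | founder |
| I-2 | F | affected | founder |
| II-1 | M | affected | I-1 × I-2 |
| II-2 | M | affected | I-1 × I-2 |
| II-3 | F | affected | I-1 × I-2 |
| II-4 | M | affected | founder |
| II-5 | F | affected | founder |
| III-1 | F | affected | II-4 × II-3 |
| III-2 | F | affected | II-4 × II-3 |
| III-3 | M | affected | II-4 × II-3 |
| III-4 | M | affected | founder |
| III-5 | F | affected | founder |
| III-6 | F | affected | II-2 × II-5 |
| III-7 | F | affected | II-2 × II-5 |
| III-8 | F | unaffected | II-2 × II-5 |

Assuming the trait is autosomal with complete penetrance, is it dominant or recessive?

dominant

II-2 and II-5 are both affected yet have an unaffected child III-8. Under a recessive model two affected parents are homozygous and every child would be affected, so the trait cannot be recessive.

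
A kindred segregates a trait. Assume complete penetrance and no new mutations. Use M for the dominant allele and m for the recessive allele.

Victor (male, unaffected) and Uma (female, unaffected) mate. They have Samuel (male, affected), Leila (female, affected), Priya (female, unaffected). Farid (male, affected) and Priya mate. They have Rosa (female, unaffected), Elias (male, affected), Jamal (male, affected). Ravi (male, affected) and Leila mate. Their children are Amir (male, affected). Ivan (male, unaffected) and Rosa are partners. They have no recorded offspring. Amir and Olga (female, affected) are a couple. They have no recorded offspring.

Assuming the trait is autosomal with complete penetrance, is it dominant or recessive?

Victor and Uma are both unaffected yet have an affected child Samuel. Under dominance, an affected child requires at least one affected parent, so the trait cannot be dominant.

recessive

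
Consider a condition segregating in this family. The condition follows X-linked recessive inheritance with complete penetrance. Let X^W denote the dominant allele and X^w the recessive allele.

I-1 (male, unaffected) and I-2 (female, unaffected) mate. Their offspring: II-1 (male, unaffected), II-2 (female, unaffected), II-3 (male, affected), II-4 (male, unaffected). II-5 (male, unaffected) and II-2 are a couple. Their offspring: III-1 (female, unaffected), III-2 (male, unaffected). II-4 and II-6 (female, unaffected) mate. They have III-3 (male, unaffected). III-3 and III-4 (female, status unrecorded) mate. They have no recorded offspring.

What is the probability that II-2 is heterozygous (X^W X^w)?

I-1 is unaffected, so I-1 is X^W Y.
I-2 is unaffected so carries W and passed w to II-3 (X^w Y), so I-2 is X^W X^w.
Their cross gives offspring ratios 1/2 X^W X^W : 1/2 X^W X^w. Conditioning on II-2 being unaffected, P(X^W X^w) = 1/2 / 1 = 1/2 before taking II-2's own offspring into account.
II-5 is unaffected, so II-5 is X^W Y.
Now use II-2's offspring. Probability of each recorded status — unaffected son III-2: 1/2 if II-2 is X^W X^w, 1 if X^W X^W. (III-1: equally likely either way, so uninformative.)
Bayes: P(X^W X^w) = 1/2·1/2 / (1/2·1/2 + 1/2·1) = 1/3.

1/3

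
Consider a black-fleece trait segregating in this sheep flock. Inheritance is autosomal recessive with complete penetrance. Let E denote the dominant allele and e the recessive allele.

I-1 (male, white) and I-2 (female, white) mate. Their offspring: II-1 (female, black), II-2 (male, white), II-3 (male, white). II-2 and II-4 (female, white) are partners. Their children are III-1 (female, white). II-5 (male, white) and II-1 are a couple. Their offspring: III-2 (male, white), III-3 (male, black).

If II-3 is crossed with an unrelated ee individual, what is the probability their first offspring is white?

I-1 is white so carries E and passed e to II-1 (ee), so I-1 is Ee.
I-2 is white so carries E and passed e to II-1 (ee), so I-2 is Ee.
II-3 is a white offspring of I-1 (Ee) × I-2 (Ee), whose cross gives 1/4 EE : 1/2 Ee : 1/4 ee; conditioning on being white, II-3 is EE with probability 1/3, Ee with probability 2/3.
Summing over parental genotype combinations, P(offspring is white) = 1/3·1 + 2/3·1/2 = 2/3.

2/3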